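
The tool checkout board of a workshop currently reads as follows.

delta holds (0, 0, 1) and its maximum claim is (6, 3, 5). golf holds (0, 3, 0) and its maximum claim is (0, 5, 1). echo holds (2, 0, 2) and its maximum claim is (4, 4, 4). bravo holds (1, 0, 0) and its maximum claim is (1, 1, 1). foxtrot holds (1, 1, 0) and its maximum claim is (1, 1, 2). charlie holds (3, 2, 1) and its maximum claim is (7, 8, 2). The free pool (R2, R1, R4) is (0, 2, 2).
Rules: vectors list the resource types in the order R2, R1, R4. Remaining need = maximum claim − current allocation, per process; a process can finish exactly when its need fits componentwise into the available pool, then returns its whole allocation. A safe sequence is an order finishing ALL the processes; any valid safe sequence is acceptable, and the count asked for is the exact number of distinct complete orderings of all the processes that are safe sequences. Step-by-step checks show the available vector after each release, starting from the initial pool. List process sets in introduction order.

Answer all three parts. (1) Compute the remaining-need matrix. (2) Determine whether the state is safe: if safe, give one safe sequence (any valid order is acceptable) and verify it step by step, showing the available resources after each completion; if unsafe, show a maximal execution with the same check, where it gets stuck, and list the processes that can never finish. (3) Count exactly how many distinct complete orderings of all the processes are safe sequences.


(1) Need matrix, components ordered R2, R1, R4:
  delta: (6, 3, 4)
  golf: (0, 2, 1)
  echo: (2, 4, 2)
  bravo: (0, 1, 1)
  foxtrot: (0, 0, 2)
  charlie: (4, 6, 1)
(2) SAFE — a valid safe sequence is bravo, foxtrot, golf, echo, charlie, delta.
Key observation: at foxtrot the run first touches a limit — (0, 0, 2) against (1, 2, 2), exact on a resource it actually requests.
Check, step by step:
  pool = (0, 2, 2)
  run bravo (needs (0, 1, 1), free (0, 2, 2)); after release of (1, 0, 0) the pool is (1, 2, 2)
  run foxtrot (needs (0, 0, 2), free (1, 2, 2)); after release of (1, 1, 0) the pool is (2, 3, 2)
  run golf (needs (0, 2, 1), free (2, 3, 2)); after release of (0, 3, 0) the pool is (2, 6, 2)
  run echo (needs (2, 4, 2), free (2, 6, 2)); after release of (2, 0, 2) the pool is (4, 6, 4)
  run charlie (needs (4, 6, 1), free (4, 6, 4)); after release of (3, 2, 1) the pool is (7, 8, 5)
  run delta (needs (6, 3, 4), free (7, 8, 5)); after release of (0, 0, 1) the pool is (7, 8, 6)
(3) The exact count: 6 of the possible complete orderings are safe sequences.


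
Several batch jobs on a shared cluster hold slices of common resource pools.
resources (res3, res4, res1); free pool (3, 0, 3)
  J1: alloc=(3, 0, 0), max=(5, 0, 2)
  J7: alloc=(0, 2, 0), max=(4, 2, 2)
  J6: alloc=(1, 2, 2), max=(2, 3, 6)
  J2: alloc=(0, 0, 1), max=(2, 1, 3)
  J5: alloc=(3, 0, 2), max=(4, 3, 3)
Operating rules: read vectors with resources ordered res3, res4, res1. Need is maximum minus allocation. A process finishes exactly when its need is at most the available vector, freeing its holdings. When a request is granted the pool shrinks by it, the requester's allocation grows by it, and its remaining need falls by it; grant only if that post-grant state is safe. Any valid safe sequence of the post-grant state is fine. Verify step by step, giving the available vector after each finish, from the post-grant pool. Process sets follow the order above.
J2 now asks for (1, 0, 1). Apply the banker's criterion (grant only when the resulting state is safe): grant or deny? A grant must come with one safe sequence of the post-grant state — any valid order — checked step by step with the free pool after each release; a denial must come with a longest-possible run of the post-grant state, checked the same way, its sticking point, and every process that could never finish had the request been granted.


GRANT. The post-grant state is safe; one safe sequence: J1, J7, J2, J6, J5.
Key observation: with (2, 0, 2) left after the transfer, J1 can run at once — the state stays safe.
Step-by-step check of the post-grant state:
  pool = (2, 0, 2)
  J1: need (2, 0, 2) fits (2, 0, 2); releases (3, 0, 0), pool now (5, 0, 2)
  J7: need (4, 0, 2) fits (5, 0, 2); releases (0, 2, 0), pool now (5, 2, 2)
  J2: need (1, 1, 1) fits (5, 2, 2); releases (1, 0, 2), pool now (6, 2, 4)
  J6: need (1, 1, 4) fits (6, 2, 4); releases (1, 2, 2), pool now (7, 4, 6)
  J5: need (1, 3, 1) fits (7, 4, 6); releases (3, 0, 2), pool now (10, 4, 8)


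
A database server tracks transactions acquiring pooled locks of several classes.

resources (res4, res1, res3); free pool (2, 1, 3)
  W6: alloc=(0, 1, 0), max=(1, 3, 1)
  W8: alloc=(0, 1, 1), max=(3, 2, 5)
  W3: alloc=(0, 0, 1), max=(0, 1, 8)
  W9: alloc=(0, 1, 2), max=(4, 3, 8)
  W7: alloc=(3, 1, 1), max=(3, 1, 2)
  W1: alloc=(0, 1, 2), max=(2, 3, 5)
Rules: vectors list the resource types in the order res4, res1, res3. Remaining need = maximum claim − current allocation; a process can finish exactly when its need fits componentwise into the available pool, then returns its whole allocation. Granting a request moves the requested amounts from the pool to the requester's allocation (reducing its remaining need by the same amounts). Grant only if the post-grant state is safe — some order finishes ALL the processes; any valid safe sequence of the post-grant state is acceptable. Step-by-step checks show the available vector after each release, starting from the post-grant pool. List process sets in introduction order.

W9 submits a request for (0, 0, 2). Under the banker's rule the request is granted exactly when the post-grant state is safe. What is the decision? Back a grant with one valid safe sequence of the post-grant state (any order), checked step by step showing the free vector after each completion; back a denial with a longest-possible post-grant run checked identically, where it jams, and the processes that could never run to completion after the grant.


DENY. Granting would leave the state unsafe.
Key observation: once W7, W6 finish, the pool peaks at (5, 3, 2) — and every remaining process still needs more res3 than that.
After a pretend grant, a maximal execution: W7, W6 — then nothing else fits. Verifying each step:
  pool = (2, 1, 1)
  run W7 (needs (0, 0, 1), free (2, 1, 1)); after release of (3, 1, 1) the pool is (5, 2, 2)
  run W6 (needs (1, 2, 1), free (5, 2, 2)); after release of (0, 1, 0) the pool is (5, 3, 2)
  W8 still needs (3, 1, 4) but only (5, 3, 2) is free — short on res3
  W3 still needs (0, 1, 7) but only (5, 3, 2) is free — short on res3
  W9 still needs (4, 2, 4) but only (5, 3, 2) is free — short on res3
  W1 still needs (2, 2, 3) but only (5, 3, 2) is free — short on res3
Had the request been granted, W8, W3, W9 and W1 could never finish.


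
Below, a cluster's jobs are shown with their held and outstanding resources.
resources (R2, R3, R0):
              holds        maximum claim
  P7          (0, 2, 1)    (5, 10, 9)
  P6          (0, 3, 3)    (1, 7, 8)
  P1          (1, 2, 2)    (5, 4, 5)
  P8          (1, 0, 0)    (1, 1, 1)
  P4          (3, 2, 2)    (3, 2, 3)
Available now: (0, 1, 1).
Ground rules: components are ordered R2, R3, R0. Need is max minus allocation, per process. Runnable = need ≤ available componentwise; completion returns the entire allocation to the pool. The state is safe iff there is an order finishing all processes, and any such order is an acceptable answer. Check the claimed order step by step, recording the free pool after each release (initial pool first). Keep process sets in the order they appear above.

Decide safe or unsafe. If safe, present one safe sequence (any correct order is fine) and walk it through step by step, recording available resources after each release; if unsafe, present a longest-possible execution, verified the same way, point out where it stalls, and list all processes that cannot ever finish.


SAFE. One safe sequence: P4, P8, P1, P6, P7.
Key observation: reading the order forward, P4 is the first process whose need (0, 0, 1) meets the free pool (0, 1, 1) exactly on a resource it requests.
Verifying each step:
  pool = (0, 1, 1)
  run P4 (needs (0, 0, 1), free (0, 1, 1)); after release of (3, 2, 2) the pool is (3, 3, 3)
  run P8 (needs (0, 1, 1), free (3, 3, 3)); after release of (1, 0, 0) the pool is (4, 3, 3)
  run P1 (needs (4, 2, 3), free (4, 3, 3)); after release of (1, 2, 2) the pool is (5, 5, 5)
  run P6 (needs (1, 4, 5), free (5, 5, 5)); after release of (0, 3, 3) the pool is (5, 8, 8)
  run P7 (needs (5, 8, 8), free (5, 8, 8)); after release of (0, 2, 1) the pool is (5, 10, 9)


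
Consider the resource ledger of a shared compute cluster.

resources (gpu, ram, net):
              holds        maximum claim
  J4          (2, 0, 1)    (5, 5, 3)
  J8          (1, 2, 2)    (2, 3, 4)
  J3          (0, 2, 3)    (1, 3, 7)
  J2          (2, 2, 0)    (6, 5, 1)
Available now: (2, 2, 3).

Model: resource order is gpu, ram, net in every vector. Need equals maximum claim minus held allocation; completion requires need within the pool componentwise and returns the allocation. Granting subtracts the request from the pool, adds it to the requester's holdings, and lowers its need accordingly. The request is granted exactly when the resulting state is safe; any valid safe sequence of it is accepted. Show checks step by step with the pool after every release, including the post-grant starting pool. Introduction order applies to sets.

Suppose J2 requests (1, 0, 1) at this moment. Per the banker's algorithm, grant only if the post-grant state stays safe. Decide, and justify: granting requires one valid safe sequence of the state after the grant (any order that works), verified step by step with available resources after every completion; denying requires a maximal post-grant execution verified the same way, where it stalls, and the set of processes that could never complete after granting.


DENY: after the grant no complete ordering would exist.
Key observation: even finishing J8, J3 leaves just (2, 6, 7) free — too little gpu for any of the remaining processes.
Pretend the grant happened; the run J8, J3 goes as far as possible. Walking it through:
  pool = (1, 2, 2)
  run J8 (needs (1, 1, 2), free (1, 2, 2)); after release of (1, 2, 2) the pool is (2, 4, 4)
  run J3 (needs (1, 1, 4), free (2, 4, 4)); after release of (0, 2, 3) the pool is (2, 6, 7)
  J4 still needs (3, 5, 2) but only (2, 6, 7) is free — short on gpu
  J2 still needs (3, 3, 0) but only (2, 6, 7) is free — short on gpu
Post-grant, the permanently blocked set is J4 and J2.


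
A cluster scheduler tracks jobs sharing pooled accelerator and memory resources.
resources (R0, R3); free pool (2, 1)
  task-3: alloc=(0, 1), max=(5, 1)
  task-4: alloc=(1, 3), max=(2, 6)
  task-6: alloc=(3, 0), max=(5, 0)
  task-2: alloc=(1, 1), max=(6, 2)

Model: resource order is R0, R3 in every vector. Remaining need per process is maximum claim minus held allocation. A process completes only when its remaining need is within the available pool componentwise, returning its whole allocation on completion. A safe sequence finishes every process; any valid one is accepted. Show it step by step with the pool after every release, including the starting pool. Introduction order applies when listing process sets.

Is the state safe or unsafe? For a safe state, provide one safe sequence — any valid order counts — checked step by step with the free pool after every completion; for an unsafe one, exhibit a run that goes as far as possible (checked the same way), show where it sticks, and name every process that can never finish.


SAFE, for example via the order task-6, task-3, task-2, task-4.
Key observation: the first exact fit in this order is task-6 — it needs (2, 0) with (2, 1) free, meeting a requested resource to the last unit.
Verifying each step:
  pool = (2, 1)
  task-6 needs (2, 0) <= (2, 1) -> finishes; pool += (3, 0) = (5, 1)
  task-3 needs (5, 0) <= (5, 1) -> finishes; pool += (0, 1) = (5, 2)
  task-2 needs (5, 1) <= (5, 2) -> finishes; pool += (1, 1) = (6, 3)
  task-4 needs (1, 3) <= (6, 3) -> finishes; pool += (1, 3) = (7, 6)


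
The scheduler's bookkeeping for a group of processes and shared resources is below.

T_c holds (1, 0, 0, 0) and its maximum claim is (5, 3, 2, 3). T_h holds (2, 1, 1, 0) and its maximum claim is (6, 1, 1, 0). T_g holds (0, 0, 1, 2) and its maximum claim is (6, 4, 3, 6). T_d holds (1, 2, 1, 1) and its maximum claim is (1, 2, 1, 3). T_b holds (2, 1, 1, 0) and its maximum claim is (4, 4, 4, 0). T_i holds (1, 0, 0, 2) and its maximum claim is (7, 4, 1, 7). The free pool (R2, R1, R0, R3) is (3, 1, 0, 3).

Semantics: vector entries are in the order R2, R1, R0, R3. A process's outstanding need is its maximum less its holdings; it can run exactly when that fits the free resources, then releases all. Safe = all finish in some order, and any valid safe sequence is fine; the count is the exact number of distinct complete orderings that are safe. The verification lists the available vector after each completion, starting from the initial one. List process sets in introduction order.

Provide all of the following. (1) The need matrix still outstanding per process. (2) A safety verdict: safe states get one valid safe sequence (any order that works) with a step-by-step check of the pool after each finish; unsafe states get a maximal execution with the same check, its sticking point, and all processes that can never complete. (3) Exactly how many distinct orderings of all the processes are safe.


(1) Need matrix, components ordered R2, R1, R0, R3:
  T_c: (4, 3, 2, 3)
  T_h: (4, 0, 0, 0)
  T_g: (6, 4, 2, 4)
  T_d: (0, 0, 0, 2)
  T_b: (2, 3, 3, 0)
  T_i: (6, 4, 1, 5)
(2) SAFE. One safe sequence: T_d, T_h, T_g, T_b, T_c, T_i.
Key observation: at T_h the run first touches a limit — (4, 0, 0, 0) against (4, 3, 1, 4), exact on a resource it actually requests.
Walking it through:
  pool = (3, 1, 0, 3)
  T_d: need (0, 0, 0, 2) fits (3, 1, 0, 3); releases (1, 2, 1, 1), pool now (4, 3, 1, 4)
  T_h: need (4, 0, 0, 0) fits (4, 3, 1, 4); releases (2, 1, 1, 0), pool now (6, 4, 2, 4)
  T_g: need (6, 4, 2, 4) fits (6, 4, 2, 4); releases (0, 0, 1, 2), pool now (6, 4, 3, 6)
  T_b: need (2, 3, 3, 0) fits (6, 4, 3, 6); releases (2, 1, 1, 0), pool now (8, 5, 4, 6)
  T_c: need (4, 3, 2, 3) fits (8, 5, 4, 6); releases (1, 0, 0, 0), pool now (9, 5, 4, 6)
  T_i: need (6, 4, 1, 5) fits (9, 5, 4, 6); releases (1, 0, 0, 2), pool now (10, 5, 4, 8)
(3) Exactly 8 of the possible complete orderings are safe sequences.


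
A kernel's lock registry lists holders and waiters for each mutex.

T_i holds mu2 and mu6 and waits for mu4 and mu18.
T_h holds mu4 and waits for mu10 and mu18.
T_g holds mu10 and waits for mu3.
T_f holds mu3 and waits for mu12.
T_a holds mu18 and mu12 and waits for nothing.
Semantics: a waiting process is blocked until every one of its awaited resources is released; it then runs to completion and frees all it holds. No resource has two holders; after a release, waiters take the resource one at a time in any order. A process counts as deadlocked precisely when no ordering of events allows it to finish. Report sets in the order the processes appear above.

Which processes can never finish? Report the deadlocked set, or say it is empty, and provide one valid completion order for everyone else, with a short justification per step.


No process is deadlocked.
Key observation: the waits form no ring: some process can always run, and its releases unblock the others one by one.
One completion order for the rest: T_a, T_f, T_g, T_h, T_i.
Verifying each step:
  T_a: no waits; runs immediately, freeing mu18 and mu12
  T_f: everything it awaited (mu12) is free; runs, freeing mu3
  T_g: everything it awaited (mu3) is free; runs, freeing mu10
  T_h: everything it awaited (mu10 and mu18) is free; runs, freeing mu4
  T_i: everything it awaited (mu4 and mu18) is free; runs, freeing mu2 and mu6


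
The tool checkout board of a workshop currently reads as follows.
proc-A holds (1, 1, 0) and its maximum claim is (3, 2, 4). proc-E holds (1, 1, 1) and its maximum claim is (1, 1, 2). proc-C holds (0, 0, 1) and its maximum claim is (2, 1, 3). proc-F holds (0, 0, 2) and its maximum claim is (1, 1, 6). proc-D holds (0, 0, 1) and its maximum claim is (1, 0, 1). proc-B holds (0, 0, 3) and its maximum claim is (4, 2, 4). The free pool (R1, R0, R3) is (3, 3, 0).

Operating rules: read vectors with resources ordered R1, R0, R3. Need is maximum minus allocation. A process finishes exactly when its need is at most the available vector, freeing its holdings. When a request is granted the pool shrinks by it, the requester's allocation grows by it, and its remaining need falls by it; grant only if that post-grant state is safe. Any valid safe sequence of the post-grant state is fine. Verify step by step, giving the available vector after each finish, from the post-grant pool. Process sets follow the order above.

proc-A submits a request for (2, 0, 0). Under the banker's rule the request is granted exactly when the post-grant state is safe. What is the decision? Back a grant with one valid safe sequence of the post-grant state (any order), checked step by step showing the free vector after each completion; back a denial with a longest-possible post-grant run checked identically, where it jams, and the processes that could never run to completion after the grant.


DENY — the pretend-granted state is unsafe.
Key observation: after proc-D, proc-E, proc-C the pool peaks at (2, 4, 3), and each blocked process is short somewhere: proc-A on R3; proc-F on R3; proc-B on R1.
Pretend the grant happened; the run proc-D, proc-E, proc-C goes as far as possible. Check, step by step:
  pool = (1, 3, 0)
  proc-D needs (1, 0, 0) <= (1, 3, 0) -> finishes; pool += (0, 0, 1) = (1, 3, 1)
  proc-E needs (0, 0, 1) <= (1, 3, 1) -> finishes; pool += (1, 1, 1) = (2, 4, 2)
  proc-C needs (2, 1, 2) <= (2, 4, 2) -> finishes; pool += (0, 0, 1) = (2, 4, 3)
  proc-A still needs (0, 1, 4) but only (2, 4, 3) is free — short on R3
  proc-F still needs (1, 1, 4) but only (2, 4, 3) is free — short on R3
  proc-B still needs (4, 2, 1) but only (2, 4, 3) is free — short on R1
Post-grant, the permanently blocked set is proc-A, proc-F and proc-B.


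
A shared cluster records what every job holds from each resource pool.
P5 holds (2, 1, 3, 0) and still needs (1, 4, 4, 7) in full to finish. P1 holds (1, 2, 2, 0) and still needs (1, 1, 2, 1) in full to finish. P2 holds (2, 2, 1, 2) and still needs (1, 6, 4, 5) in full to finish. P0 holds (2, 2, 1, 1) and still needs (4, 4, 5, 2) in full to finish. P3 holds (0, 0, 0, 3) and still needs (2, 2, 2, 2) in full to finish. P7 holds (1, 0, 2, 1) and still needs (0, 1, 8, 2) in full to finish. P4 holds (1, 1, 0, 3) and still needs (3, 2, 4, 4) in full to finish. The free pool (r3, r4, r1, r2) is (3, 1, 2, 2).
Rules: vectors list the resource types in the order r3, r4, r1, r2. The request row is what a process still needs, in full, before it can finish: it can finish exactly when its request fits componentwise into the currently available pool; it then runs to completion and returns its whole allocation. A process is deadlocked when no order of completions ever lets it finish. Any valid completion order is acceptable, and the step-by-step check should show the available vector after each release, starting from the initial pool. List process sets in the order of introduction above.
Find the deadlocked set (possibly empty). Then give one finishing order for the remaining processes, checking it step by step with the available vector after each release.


Nothing here is deadlocked.
Key observation: no deadlock: P1 fits now, and the freed resources carry the rest through.
The rest can finish in the order P1, P3, P4, P5, P0, P7, P2. Step-by-step check:
  pool = (3, 1, 2, 2)
  P1: need (1, 1, 2, 1) fits (3, 1, 2, 2); releases (1, 2, 2, 0), pool now (4, 3, 4, 2)
  P3: need (2, 2, 2, 2) fits (4, 3, 4, 2); releases (0, 0, 0, 3), pool now (4, 3, 4, 5)
  P4: need (3, 2, 4, 4) fits (4, 3, 4, 5); releases (1, 1, 0, 3), pool now (5, 4, 4, 8)
  P5: need (1, 4, 4, 7) fits (5, 4, 4, 8); releases (2, 1, 3, 0), pool now (7, 5, 7, 8)
  P0: need (4, 4, 5, 2) fits (7, 5, 7, 8); releases (2, 2, 1, 1), pool now (9, 7, 8, 9)
  P7: need (0, 1, 8, 2) fits (9, 7, 8, 9); releases (1, 0, 2, 1), pool now (10, 7, 10, 10)
  P2: need (1, 6, 4, 5) fits (10, 7, 10, 10); releases (2, 2, 1, 2), pool now (12, 9, 11, 12)


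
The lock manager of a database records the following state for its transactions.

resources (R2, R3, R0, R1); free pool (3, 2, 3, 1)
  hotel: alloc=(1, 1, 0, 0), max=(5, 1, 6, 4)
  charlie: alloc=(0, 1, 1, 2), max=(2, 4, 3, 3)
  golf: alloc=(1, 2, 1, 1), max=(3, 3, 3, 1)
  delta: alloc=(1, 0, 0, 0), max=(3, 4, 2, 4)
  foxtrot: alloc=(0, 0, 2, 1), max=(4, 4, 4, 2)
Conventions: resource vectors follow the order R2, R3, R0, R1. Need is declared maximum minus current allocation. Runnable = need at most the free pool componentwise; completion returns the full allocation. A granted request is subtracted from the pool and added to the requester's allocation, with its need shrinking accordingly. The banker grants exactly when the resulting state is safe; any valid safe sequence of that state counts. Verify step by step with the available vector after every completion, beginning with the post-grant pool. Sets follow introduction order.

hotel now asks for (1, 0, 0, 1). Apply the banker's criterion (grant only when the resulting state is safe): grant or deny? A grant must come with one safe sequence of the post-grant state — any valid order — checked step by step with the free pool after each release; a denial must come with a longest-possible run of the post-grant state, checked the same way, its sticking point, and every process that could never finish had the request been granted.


DENY: after the grant no complete ordering would exist.
Key observation: after golf, charlie the pool peaks at (3, 5, 5, 3), and each blocked process is short somewhere: hotel on R0; delta on R1; foxtrot on R2.
After a pretend grant, a maximal execution: golf, charlie — then nothing else fits. Step-by-step check:
  pool = (2, 2, 3, 0)
  golf needs (2, 1, 2, 0) <= (2, 2, 3, 0) -> finishes; pool += (1, 2, 1, 1) = (3, 4, 4, 1)
  charlie needs (2, 3, 2, 1) <= (3, 4, 4, 1) -> finishes; pool += (0, 1, 1, 2) = (3, 5, 5, 3)
  blocked: hotel wants (3, 0, 6, 3), pool (3, 5, 5, 3) — not enough R0
  blocked: delta wants (2, 4, 2, 4), pool (3, 5, 5, 3) — not enough R1
  blocked: foxtrot wants (4, 4, 2, 1), pool (3, 5, 5, 3) — not enough R2
Had the request been granted, hotel, delta and foxtrot could never finish.


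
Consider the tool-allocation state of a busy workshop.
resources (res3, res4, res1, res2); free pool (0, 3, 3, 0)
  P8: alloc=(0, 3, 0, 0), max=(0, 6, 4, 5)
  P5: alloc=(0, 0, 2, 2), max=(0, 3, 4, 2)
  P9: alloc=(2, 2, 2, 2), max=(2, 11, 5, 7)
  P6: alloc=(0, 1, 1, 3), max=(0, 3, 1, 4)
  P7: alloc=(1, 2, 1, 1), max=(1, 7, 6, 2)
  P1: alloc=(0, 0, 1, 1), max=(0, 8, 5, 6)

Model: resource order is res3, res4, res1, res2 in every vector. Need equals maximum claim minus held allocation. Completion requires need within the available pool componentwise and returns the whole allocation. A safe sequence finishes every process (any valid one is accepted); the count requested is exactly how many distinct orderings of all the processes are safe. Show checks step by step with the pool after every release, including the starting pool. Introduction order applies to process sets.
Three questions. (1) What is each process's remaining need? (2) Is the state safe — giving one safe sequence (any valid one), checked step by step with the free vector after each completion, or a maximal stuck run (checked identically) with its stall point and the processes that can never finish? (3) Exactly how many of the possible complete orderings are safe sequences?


(1) Need matrix, components ordered res3, res4, res1, res2:
  P8: (0, 3, 4, 5)
  P5: (0, 3, 2, 0)
  P9: (0, 9, 3, 5)
  P6: (0, 2, 0, 1)
  P7: (0, 5, 5, 1)
  P1: (0, 8, 4, 5)
(2) The state is SAFE; one workable sequence: P5, P6, P8, P7, P9, P1.
Key observation: reading the order forward, P5 is the first process whose need (0, 3, 2, 0) meets the free pool (0, 3, 3, 0) exactly on a resource it requests.
Step-by-step check:
  pool = (0, 3, 3, 0)
  P5: need (0, 3, 2, 0) fits (0, 3, 3, 0); releases (0, 0, 2, 2), pool now (0, 3, 5, 2)
  P6: need (0, 2, 0, 1) fits (0, 3, 5, 2); releases (0, 1, 1, 3), pool now (0, 4, 6, 5)
  P8: need (0, 3, 4, 5) fits (0, 4, 6, 5); releases (0, 3, 0, 0), pool now (0, 7, 6, 5)
  P7: need (0, 5, 5, 1) fits (0, 7, 6, 5); releases (1, 2, 1, 1), pool now (1, 9, 7, 6)
  P9: need (0, 9, 3, 5) fits (1, 9, 7, 6); releases (2, 2, 2, 2), pool now (3, 11, 9, 8)
  P1: need (0, 8, 4, 5) fits (3, 11, 9, 8); releases (0, 0, 1, 1), pool now (3, 11, 10, 9)
(3) The exact count: 2 of the possible complete orderings are safe sequences.


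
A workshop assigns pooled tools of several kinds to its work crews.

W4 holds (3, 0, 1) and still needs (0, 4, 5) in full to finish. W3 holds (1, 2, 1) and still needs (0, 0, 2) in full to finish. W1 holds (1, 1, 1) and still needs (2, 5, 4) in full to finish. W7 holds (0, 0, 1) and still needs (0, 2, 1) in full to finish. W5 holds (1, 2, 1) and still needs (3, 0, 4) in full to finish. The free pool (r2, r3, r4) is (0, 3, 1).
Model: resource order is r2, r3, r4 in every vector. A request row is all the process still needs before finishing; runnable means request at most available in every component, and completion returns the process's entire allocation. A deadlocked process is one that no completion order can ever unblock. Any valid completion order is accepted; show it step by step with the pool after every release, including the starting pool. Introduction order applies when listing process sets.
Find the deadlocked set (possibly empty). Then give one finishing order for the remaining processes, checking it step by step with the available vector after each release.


Deadlocked: W4, W1 and W5.
Key observation: W7, W3 can finish, but then (1, 5, 3) is all there is, and the blocked group's r4 demands exceed it.
The rest can finish in the order W7, W3. Walking it through:
  pool = (0, 3, 1)
  W7: need (0, 2, 1) fits (0, 3, 1); releases (0, 0, 1), pool now (0, 3, 2)
  W3: need (0, 0, 2) fits (0, 3, 2); releases (1, 2, 1), pool now (1, 5, 3)
The blocked processes can never fit:
  W4 cannot run: need (0, 4, 5) vs free (1, 5, 3) (insufficient r4)
  W1 cannot run: need (2, 5, 4) vs free (1, 5, 3) (insufficient r2 and r4)
  W5 cannot run: need (3, 0, 4) vs free (1, 5, 3) (insufficient r2 and r4)


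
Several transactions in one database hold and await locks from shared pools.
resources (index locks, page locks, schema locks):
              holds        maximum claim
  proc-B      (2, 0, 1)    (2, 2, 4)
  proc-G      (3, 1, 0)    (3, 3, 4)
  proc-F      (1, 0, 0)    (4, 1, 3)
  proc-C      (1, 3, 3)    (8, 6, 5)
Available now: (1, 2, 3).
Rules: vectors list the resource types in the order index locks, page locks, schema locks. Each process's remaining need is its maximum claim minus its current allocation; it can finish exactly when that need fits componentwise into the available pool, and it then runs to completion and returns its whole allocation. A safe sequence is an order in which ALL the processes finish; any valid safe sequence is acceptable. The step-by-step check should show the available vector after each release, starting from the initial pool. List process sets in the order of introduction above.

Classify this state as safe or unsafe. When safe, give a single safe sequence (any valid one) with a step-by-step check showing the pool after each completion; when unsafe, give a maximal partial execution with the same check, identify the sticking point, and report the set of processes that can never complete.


The state is SAFE; one workable sequence: proc-B, proc-G, proc-F, proc-C.
Key observation: at proc-B the run first touches a limit — (0, 2, 3) against (1, 2, 3), exact on a resource it actually requests.
Check, step by step:
  pool = (1, 2, 3)
  run proc-B (needs (0, 2, 3), free (1, 2, 3)); after release of (2, 0, 1) the pool is (3, 2, 4)
  run proc-G (needs (0, 2, 4), free (3, 2, 4)); after release of (3, 1, 0) the pool is (6, 3, 4)
  run proc-F (needs (3, 1, 3), free (6, 3, 4)); after release of (1, 0, 0) the pool is (7, 3, 4)
  run proc-C (needs (7, 3, 2), free (7, 3, 4)); after release of (1, 3, 3) the pool is (8, 6, 7)


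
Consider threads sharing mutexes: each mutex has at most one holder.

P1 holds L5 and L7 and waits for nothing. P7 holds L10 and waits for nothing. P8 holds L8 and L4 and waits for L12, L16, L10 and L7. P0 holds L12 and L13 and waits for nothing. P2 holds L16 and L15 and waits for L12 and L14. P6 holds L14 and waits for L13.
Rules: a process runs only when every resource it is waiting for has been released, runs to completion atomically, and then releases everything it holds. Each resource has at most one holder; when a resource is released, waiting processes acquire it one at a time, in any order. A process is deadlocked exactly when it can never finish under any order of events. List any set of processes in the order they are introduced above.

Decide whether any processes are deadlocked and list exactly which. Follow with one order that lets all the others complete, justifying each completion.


Nothing here is deadlocked.
Key observation: the wait relation is loop-free; peeling off processes with no waits unwinds the whole state.
A valid finishing order for the others: P1, P0, P6, P7, P2, P8.
Walking it through:
  run P1 (it waits on nothing); releases L5 and L7
  run P0 (it waits on nothing); releases L12 and L13
  P6 waits on L13 — all released -> runs and releases L14
  run P7 (it waits on nothing); releases L10
  P2 waits on L12 and L14 — all released -> runs and releases L16 and L15
  P8 waits on L12, L16, L10 and L7 — all released -> runs and releases L8 and L4


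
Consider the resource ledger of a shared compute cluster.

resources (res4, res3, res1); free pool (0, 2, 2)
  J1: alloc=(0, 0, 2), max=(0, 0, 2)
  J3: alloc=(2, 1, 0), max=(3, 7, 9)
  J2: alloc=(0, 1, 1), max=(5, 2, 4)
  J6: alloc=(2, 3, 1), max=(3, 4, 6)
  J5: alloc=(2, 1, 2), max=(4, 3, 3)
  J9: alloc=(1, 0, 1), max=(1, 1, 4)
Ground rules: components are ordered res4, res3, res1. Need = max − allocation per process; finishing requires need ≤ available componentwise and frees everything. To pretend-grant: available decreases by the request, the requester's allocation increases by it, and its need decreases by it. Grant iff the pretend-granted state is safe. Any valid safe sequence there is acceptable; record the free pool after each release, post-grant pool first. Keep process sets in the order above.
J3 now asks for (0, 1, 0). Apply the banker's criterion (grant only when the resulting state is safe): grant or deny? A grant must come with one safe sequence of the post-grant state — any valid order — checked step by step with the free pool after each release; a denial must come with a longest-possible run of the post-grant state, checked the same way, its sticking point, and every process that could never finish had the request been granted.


GRANT: granting preserves safety; a valid post-grant sequence is J1, J9, J6, J5, J2, J3.
Key observation: the transfer keeps a workable pool ((0, 1, 2)); J1 starts the safe sequence.
Check on the post-grant state, step by step:
  pool = (0, 1, 2)
  J1: need (0, 0, 0) fits (0, 1, 2); releases (0, 0, 2), pool now (0, 1, 4)
  J9: need (0, 1, 3) fits (0, 1, 4); releases (1, 0, 1), pool now (1, 1, 5)
  J6: need (1, 1, 5) fits (1, 1, 5); releases (2, 3, 1), pool now (3, 4, 6)
  J5: need (2, 2, 1) fits (3, 4, 6); releases (2, 1, 2), pool now (5, 5, 8)
  J2: need (5, 1, 3) fits (5, 5, 8); releases (0, 1, 1), pool now (5, 6, 9)
  J3: need (1, 5, 9) fits (5, 6, 9); releases (2, 2, 0), pool now (7, 8, 9)


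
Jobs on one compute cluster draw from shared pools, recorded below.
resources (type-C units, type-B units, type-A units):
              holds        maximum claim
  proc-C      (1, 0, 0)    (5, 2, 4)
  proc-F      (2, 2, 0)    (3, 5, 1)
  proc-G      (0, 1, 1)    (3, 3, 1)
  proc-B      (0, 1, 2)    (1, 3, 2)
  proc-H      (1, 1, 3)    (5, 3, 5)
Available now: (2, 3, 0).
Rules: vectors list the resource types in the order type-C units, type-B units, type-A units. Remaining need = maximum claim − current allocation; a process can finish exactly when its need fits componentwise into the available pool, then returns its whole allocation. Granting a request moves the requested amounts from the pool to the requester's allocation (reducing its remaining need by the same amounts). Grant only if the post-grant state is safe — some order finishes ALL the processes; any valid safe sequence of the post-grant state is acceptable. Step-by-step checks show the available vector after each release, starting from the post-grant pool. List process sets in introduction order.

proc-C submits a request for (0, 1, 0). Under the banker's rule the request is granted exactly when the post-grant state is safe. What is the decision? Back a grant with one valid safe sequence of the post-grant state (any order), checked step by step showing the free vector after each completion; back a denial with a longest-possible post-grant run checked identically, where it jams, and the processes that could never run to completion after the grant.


GRANT: granting preserves safety; a valid post-grant sequence is proc-B, proc-F, proc-G, proc-H, proc-C.
Key observation: post-grant, (2, 2, 0) remains, and an order beginning with proc-B completes everyone.
Step-by-step check of the post-grant state:
  pool = (2, 2, 0)
  proc-B: need (1, 2, 0) fits (2, 2, 0); releases (0, 1, 2), pool now (2, 3, 2)
  proc-F: need (1, 3, 1) fits (2, 3, 2); releases (2, 2, 0), pool now (4, 5, 2)
  proc-G: need (3, 2, 0) fits (4, 5, 2); releases (0, 1, 1), pool now (4, 6, 3)
  proc-H: need (4, 2, 2) fits (4, 6, 3); releases (1, 1, 3), pool now (5, 7, 6)
  proc-C: need (4, 1, 4) fits (5, 7, 6); releases (1, 1, 0), pool now (6, 8, 6)


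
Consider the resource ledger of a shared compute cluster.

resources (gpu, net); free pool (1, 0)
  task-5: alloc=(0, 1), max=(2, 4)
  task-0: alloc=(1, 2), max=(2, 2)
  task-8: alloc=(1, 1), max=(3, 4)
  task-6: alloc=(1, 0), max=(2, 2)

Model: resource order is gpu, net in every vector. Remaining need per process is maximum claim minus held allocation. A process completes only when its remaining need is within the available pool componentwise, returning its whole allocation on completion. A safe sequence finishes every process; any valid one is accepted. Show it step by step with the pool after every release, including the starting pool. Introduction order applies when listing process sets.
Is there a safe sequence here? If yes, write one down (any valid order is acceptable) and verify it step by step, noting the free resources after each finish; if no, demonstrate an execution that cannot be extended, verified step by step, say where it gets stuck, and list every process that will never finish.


The state is UNSAFE.
Key observation: no order helps: past task-0, task-6, the free pool tops out at (3, 2), below what each blocked process needs in net.
Going as far as possible: task-0, task-6; after that, nothing fits. Step-by-step check:
  pool = (1, 0)
  task-0: need (1, 0) fits (1, 0); releases (1, 2), pool now (2, 2)
  task-6: need (1, 2) fits (2, 2); releases (1, 0), pool now (3, 2)
  task-5 cannot run: need (2, 3) vs free (3, 2) (insufficient net)
  task-8 cannot run: need (2, 3) vs free (3, 2) (insufficient net)
Permanently blocked: task-5 and task-8.


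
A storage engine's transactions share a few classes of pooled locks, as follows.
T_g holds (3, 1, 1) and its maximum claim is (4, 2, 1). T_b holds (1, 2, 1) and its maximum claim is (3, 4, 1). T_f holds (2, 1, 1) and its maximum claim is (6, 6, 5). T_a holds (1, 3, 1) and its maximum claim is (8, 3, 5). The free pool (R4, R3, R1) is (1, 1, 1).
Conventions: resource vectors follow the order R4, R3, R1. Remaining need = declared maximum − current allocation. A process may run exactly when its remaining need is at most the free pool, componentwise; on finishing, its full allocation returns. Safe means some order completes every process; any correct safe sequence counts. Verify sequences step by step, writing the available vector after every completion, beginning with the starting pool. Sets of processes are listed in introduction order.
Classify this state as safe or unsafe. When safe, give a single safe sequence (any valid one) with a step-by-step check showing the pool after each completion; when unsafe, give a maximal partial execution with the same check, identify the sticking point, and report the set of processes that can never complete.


UNSAFE.
Key observation: after T_g, T_b complete, (5, 4, 3) is the best the pool ever gets, yet each leftover process wants more R1.
A maximal execution: T_g, T_b — then nothing else fits. Check, step by step:
  pool = (1, 1, 1)
  T_g: need (1, 1, 0) fits (1, 1, 1); releases (3, 1, 1), pool now (4, 2, 2)
  T_b: need (2, 2, 0) fits (4, 2, 2); releases (1, 2, 1), pool now (5, 4, 3)
  T_f cannot run: need (4, 5, 4) vs free (5, 4, 3) (insufficient R3 and R1)
  T_a cannot run: need (7, 0, 4) vs free (5, 4, 3) (insufficient R4 and R1)
Permanently blocked: T_f and T_a.


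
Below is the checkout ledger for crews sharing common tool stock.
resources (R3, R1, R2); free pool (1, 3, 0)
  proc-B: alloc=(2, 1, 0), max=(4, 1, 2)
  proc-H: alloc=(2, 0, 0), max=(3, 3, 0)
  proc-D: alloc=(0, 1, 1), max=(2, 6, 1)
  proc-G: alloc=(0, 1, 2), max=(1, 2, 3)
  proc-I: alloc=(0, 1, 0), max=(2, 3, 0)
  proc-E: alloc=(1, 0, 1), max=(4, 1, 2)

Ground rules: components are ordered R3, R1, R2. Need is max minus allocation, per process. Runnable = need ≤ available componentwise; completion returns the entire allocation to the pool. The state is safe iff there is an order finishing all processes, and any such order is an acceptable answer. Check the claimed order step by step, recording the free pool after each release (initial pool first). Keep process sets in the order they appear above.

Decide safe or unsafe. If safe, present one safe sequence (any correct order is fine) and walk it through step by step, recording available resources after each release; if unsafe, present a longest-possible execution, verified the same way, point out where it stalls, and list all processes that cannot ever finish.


UNSAFE.
Key observation: after proc-H, proc-I the pool peaks at (3, 4, 0), and each blocked process is short somewhere: proc-B on R2; proc-D on R1; proc-G on R2; proc-E on R2.
Going as far as possible: proc-H, proc-I; after that, nothing fits. Verifying each step:
  pool = (1, 3, 0)
  proc-H needs (1, 3, 0) <= (1, 3, 0) -> finishes; pool += (2, 0, 0) = (3, 3, 0)
  proc-I needs (2, 2, 0) <= (3, 3, 0) -> finishes; pool += (0, 1, 0) = (3, 4, 0)
  proc-B still needs (2, 0, 2) but only (3, 4, 0) is free — short on R2
  proc-D still needs (2, 5, 0) but only (3, 4, 0) is free — short on R1
  proc-G still needs (1, 1, 1) but only (3, 4, 0) is free — short on R2
  proc-E still needs (3, 1, 1) but only (3, 4, 0) is free — short on R2
Processes that can never finish: proc-B, proc-D, proc-G and proc-E.


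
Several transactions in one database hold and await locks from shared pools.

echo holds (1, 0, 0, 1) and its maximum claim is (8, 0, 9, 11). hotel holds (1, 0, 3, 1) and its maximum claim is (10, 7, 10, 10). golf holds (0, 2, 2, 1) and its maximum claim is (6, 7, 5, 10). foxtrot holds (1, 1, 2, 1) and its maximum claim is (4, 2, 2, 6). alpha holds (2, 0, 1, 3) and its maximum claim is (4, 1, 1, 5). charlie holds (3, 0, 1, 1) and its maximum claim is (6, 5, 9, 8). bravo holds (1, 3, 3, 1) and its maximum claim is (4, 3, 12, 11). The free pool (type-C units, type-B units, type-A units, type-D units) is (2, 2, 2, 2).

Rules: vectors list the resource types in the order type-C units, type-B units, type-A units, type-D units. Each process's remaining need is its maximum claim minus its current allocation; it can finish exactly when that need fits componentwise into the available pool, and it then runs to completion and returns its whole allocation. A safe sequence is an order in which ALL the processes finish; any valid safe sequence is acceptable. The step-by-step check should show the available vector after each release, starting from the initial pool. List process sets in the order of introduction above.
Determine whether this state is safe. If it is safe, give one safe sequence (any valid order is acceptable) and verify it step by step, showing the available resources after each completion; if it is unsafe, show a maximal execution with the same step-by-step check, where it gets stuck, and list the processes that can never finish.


UNSAFE.
Key observation: even finishing alpha, foxtrot leaves just (5, 3, 5, 6) free — too little type-D units for any of the remaining processes.
The run alpha, foxtrot cannot be extended any further. Verifying each step:
  pool = (2, 2, 2, 2)
  alpha: need (2, 1, 0, 2) fits (2, 2, 2, 2); releases (2, 0, 1, 3), pool now (4, 2, 3, 5)
  foxtrot: need (3, 1, 0, 5) fits (4, 2, 3, 5); releases (1, 1, 2, 1), pool now (5, 3, 5, 6)
  echo cannot run: need (7, 0, 9, 10) vs free (5, 3, 5, 6) (insufficient type-C units, type-A units and type-D units)
  hotel cannot run: need (9, 7, 7, 9) vs free (5, 3, 5, 6) (insufficient type-C units, type-B units, type-A units and type-D units)
  golf cannot run: need (6, 5, 3, 9) vs free (5, 3, 5, 6) (insufficient type-C units, type-B units and type-D units)
  charlie cannot run: need (3, 5, 8, 7) vs free (5, 3, 5, 6) (insufficient type-B units, type-A units and type-D units)
  bravo cannot run: need (3, 0, 9, 10) vs free (5, 3, 5, 6) (insufficient type-A units and type-D units)
Processes that can never finish: echo, hotel, golf, charlie and bravo.
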